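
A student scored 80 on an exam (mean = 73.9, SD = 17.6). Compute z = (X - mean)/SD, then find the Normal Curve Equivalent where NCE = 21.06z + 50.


z = (X - mean) / SD = (80 - 73.9) / 17.6
z = 6.1 / 17.6
z = 0.3466
NCE = NCE = 21.06z + 50
Carry z at full precision (z = 6.1 / 17.6) into the conversion:
NCE = 21.06 * (6.1 / 17.6) + 50 = 128.466 / 17.6 + 50
NCE = 7.2992 + 50
NCE = 57.2992

57.2992


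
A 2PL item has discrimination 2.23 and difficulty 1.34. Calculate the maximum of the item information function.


For 2PL, max info at theta = b = 1.34
I_max = a^2 / 4 = 2.23^2 / 4
= 4.9729 / 4
I_max = 1.2432

1.2432


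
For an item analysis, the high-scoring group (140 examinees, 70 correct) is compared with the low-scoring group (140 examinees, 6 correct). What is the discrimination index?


p_upper = 70/140 = 0.5
p_lower = 6/140 = 0.0429
D = 0.5 - 0.0429 = 0.4571

0.4571


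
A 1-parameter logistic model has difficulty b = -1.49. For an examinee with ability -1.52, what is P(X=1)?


theta - b = -1.52 - -1.49 = -0.03
exp(-(theta - b)) = exp(0.03) = 1.0305
P = 1 / (1 + 1.0305)
P = 0.4925

0.4925


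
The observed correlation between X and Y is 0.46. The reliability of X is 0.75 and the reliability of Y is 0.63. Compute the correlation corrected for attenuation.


r_corrected = rxy / sqrt(rxx * ryy)
= 0.46 / sqrt(0.75 * 0.63)
= 0.46 / sqrt(0.4725)
= 0.46 / 0.687386
r_corrected = 0.6692

0.6692


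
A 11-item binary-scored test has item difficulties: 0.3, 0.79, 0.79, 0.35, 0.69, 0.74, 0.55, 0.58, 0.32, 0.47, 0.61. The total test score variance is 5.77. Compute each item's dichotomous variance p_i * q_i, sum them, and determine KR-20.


For each item, compute p_i * q_i:
  Item 1: 0.3 * 0.7 = 0.21
  Item 2: 0.79 * 0.21 = 0.1659
  Item 3: 0.79 * 0.21 = 0.1659
  Item 4: 0.35 * 0.65 = 0.2275
  Item 5: 0.69 * 0.31 = 0.2139
  Item 6: 0.74 * 0.26 = 0.1924
  Item 7: 0.55 * 0.45 = 0.2475
  Item 8: 0.58 * 0.42 = 0.2436
  Item 9: 0.32 * 0.68 = 0.2176
  Item 10: 0.47 * 0.53 = 0.2491
  Item 11: 0.61 * 0.39 = 0.2379
Sum(p_i * q_i) = 0.21 + 0.1659 + 0.1659 + 0.2275 + 0.2139 + 0.1924 + 0.2475 + 0.2436 + 0.2176 + 0.2491 + 0.2379 = 2.3713
KR-20 = (k/(k-1)) * (1 - Sum(p_i*q_i) / Var_total)
= (11/10) * (1 - 2.3713/5.77)
= 1.1 * 0.589
KR-20 = 0.6479

0.6479


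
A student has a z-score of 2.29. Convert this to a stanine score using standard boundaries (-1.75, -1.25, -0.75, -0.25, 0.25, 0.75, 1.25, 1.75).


Stanine boundaries: [-1.75, -1.25, -0.75, -0.25, 0.25, 0.75, 1.25, 1.75]
z = 2.29
Check each boundary:
  z >= -1.75 -> could be stanine 2
  z >= -1.25 -> could be stanine 3
  z >= -0.75 -> could be stanine 4
  z >= -0.25 -> could be stanine 5
  z >= 0.25 -> could be stanine 6
  z >= 0.75 -> could be stanine 7
  z >= 1.25 -> could be stanine 8
  z >= 1.75 -> could be stanine 9
Highest qualifying boundary gives stanine = 9

9


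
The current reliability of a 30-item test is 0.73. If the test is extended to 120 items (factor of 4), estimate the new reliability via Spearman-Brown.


r_new = (n * rxx) / (1 + (n-1) * rxx)
r_new = (4 * 0.73) / (1 + 3 * 0.73)
r_new = 2.92 / 3.19
r_new = 0.9154

0.9154


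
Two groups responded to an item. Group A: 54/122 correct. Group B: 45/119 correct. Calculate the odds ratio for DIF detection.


Odds_A = 54/68 = 0.7941
Odds_B = 45/74 = 0.6081
OR = Odds_A / Odds_B = 0.7941 / 0.6081
Exactly, OR = (54 * 74) / (68 * 45) = 3996 / 3060
OR = 1.3059

1.3059


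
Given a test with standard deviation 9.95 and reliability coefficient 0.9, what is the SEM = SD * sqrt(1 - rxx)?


SEM = SD * sqrt(1 - rxx)
SEM = 9.95 * sqrt(1 - 0.9)
SEM = 9.95 * sqrt(0.1) = 9.95 * 0.316228
SEM = 3.1465

3.1465


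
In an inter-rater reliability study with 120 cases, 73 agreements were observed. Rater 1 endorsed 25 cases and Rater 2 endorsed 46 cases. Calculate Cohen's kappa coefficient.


P_o = 73/120 = 0.608333
P_e = (25*46 + 95*74) / 14400 = 0.568056
kappa = (P_o - P_e) / (1 - P_e)
kappa = (0.608333 - 0.568056) / (1 - 0.568056)
kappa = 0.0932

0.0932


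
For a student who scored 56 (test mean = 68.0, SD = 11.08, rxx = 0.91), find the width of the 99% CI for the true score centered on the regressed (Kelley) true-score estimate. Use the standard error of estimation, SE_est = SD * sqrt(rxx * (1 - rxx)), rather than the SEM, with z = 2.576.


True score estimate = 0.91*56 + 0.09*68.0 = 57.08
SE_est = SD * sqrt(rxx * (1 - rxx)) = 11.08 * sqrt(0.91 * 0.09) = 11.08 * sqrt(0.0819) = 3.170894
CI = T_est +/- z * SE_est, so width = 2 * z * SE_est = 2 * 2.576 * 3.170894
Width = 16.3364

16.3364


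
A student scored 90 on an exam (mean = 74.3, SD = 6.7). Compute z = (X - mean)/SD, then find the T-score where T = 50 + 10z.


z = (X - mean) / SD = (90 - 74.3) / 6.7
z = 15.7 / 6.7
z = 2.3433
T-score = T = 50 + 10z
Carry z at full precision (z = 15.7 / 6.7) into the conversion:
T-score = 50 + 10 * (15.7 / 6.7) = 50 + 157 / 6.7
T-score = 50 + 23.4328
T-score = 73.4328

73.4328


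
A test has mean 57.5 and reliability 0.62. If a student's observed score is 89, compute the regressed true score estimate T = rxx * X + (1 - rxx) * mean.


T_est = rxx * X + (1 - rxx) * mean
T_est = 0.62 * 89 + 0.38 * 57.5
T_est = 55.18 + 21.85
T_est = 77.03

77.03


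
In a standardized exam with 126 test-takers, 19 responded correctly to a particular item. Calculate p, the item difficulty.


Item difficulty p = number correct / total examinees
p = 19 / 126
p = 0.1508

0.1508


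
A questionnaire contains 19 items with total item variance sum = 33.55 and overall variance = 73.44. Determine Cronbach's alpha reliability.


alpha = (k/(k-1)) * (1 - sum(si^2)/s_total^2)
= (19/18) * (1 - 33.55/73.44)
alpha = 0.5733

0.5733


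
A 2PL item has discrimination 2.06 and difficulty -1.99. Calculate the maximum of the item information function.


For 2PL, max info at theta = b = -1.99
I_max = a^2 / 4 = 2.06^2 / 4
= 4.2436 / 4
I_max = 1.0609

1.0609


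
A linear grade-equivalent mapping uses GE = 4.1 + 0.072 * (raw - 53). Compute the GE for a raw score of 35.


raw - median = 35 - 53 = -18
slope * diff = 0.072 * -18 = -1.296
GE = 4.1 + -1.296
GE = 2.804

2.804


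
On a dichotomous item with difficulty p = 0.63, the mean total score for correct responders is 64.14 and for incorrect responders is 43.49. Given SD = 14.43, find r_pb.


q = 1 - p = 0.37
rpb = ((M1 - M0) / SD) * sqrt(p * q)
rpb = ((64.14 - 43.49) / 14.43) * sqrt(0.63 * 0.37)
rpb = 0.6909

0.6909


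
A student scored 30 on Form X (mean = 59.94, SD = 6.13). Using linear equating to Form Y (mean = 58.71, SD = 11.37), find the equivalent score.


slope = SD_Y / SD_X = 11.37 / 6.13 ~ 1.8548
intercept = mean_Y - slope * mean_X = 58.71 - (11.37 / 6.13) * 59.94 ~ -52.4675
Y = slope * X + intercept. To avoid rounding drift from the rounded slope/intercept, evaluate the equivalent form Y = mean_Y + SD_Y * (X - mean_X) / SD_X at full precision:
Y = 58.71 + 11.37 * (30 - 59.94) / 6.13
Y = 58.71 - 11.37 * 29.94 / 6.13
Y = 58.71 - 340.4178 / 6.13
Y = 58.71 - 55.5331
Y = 3.1769

3.1769


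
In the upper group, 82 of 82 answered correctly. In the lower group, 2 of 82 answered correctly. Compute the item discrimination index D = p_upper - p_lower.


p_upper = 82/82 = 1.0
p_lower = 2/82 = 0.0244
D = 1.0 - 0.0244 = 0.9756

0.9756


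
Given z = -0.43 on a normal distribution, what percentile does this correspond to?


CDF(z) = 0.5 * (1 + erf(z/sqrt(2)))
erf(-0.3041) = -0.3328
CDF = 0.3336
Percentile rank = 0.3336 * 100 = 33.36

33.36


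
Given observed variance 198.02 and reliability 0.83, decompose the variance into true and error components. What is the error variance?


var_true = rxx * var_obs = 0.83 * 198.02 = 164.3566
var_error = var_obs - var_true
var_error = 198.02 - 164.3566
var_error = 33.6634

33.6634


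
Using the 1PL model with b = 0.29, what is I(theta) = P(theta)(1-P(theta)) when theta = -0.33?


P = 1/(1+exp(-(-0.33-0.29))) = 0.3498
I = P*(1-P) = 0.3498 * 0.6502
I = 0.2274

0.2274


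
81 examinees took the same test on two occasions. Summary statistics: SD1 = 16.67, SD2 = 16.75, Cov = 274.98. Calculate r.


r = cov(X,Y) / (SD_X * SD_Y)
r = 274.98 / (16.67 * 16.75)
r = 274.98 / 279.2225
r = 0.9848

0.9848


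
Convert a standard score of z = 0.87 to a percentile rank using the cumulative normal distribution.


CDF(z) = 0.5 * (1 + erf(z/sqrt(2)))
erf(0.6152) = 0.6157
CDF = 0.8078
Percentile rank = 0.8078 * 100 = 80.78

80.78


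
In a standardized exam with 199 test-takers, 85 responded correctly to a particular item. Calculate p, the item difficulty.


Item difficulty p = number correct / total examinees
p = 85 / 199
p = 0.4271

0.4271


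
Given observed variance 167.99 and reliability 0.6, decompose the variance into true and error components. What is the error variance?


var_true = rxx * var_obs = 0.6 * 167.99 = 100.794
var_error = var_obs - var_true
var_error = 167.99 - 100.794
var_error = 67.196

67.196


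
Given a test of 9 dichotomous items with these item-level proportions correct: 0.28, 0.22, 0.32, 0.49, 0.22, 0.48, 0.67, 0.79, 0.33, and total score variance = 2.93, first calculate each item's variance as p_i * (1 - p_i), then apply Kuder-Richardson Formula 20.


For each item, compute p_i * q_i:
  Item 1: 0.28 * 0.72 = 0.2016
  Item 2: 0.22 * 0.78 = 0.1716
  Item 3: 0.32 * 0.68 = 0.2176
  Item 4: 0.49 * 0.51 = 0.2499
  Item 5: 0.22 * 0.78 = 0.1716
  Item 6: 0.48 * 0.52 = 0.2496
  Item 7: 0.67 * 0.33 = 0.2211
  Item 8: 0.79 * 0.21 = 0.1659
  Item 9: 0.33 * 0.67 = 0.2211
Sum(p_i * q_i) = 0.2016 + 0.1716 + 0.2176 + 0.2499 + 0.1716 + 0.2496 + 0.2211 + 0.1659 + 0.2211 = 1.87
KR-20 = (k/(k-1)) * (1 - Sum(p_i*q_i) / Var_total)
= (9/8) * (1 - 1.87/2.93)
= 1.125 * 0.3618
KR-20 = 0.407

0.407


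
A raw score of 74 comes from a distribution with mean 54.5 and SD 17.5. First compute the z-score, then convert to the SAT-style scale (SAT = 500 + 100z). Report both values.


z = (X - mean) / SD = (74 - 54.5) / 17.5
z = 19.5 / 17.5
z = 1.1143
SAT-scale = SAT = 500 + 100z
Carry z at full precision (z = 19.5 / 17.5) into the conversion:
SAT-scale = 500 + 100 * (19.5 / 17.5) = 500 + 1950 / 17.5
SAT-scale = 500 + 111.4286
SAT-scale = 611.4286

611.4286


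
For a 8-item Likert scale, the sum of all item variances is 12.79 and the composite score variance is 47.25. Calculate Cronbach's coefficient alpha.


alpha = (k/(k-1)) * (1 - sum(si^2)/s_total^2)
= (8/7) * (1 - 12.79/47.25)
alpha = 0.8335

0.8335


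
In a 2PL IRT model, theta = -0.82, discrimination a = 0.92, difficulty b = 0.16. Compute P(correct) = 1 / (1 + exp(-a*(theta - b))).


a*(theta - b) = 0.92 * (-0.82 - 0.16) = -0.9016
exp(--0.9016) = 2.4635
P = 1 / (1 + 2.4635)
P = 0.2887

0.2887


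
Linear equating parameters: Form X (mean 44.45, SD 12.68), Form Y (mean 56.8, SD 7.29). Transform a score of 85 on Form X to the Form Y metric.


slope = SD_Y / SD_X = 7.29 / 12.68 ~ 0.5749
intercept = mean_Y - slope * mean_X = 56.8 - (7.29 / 12.68) * 44.45 ~ 31.2448
Y = slope * X + intercept. To avoid rounding drift from the rounded slope/intercept, evaluate the equivalent form Y = mean_Y + SD_Y * (X - mean_X) / SD_X at full precision:
Y = 56.8 + 7.29 * (85 - 44.45) / 12.68
Y = 56.8 + 7.29 * 40.55 / 12.68
Y = 56.8 + 295.6095 / 12.68
Y = 56.8 + 23.3131
Y = 80.1131

80.1131


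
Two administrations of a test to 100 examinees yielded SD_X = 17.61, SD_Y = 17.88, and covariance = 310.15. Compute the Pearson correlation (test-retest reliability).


r = cov(X,Y) / (SD_X * SD_Y)
r = 310.15 / (17.61 * 17.88)
r = 310.15 / 314.8668
r = 0.985

0.985


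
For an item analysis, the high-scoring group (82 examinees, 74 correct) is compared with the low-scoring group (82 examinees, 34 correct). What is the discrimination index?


p_upper = 74/82 = 0.9024
p_lower = 34/82 = 0.4146
D = 0.9024 - 0.4146 = 0.4878

0.4878


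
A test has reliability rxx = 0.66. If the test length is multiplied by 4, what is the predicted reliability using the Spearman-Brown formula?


r_new = (n * rxx) / (1 + (n-1) * rxx)
r_new = (4 * 0.66) / (1 + 3 * 0.66)
r_new = 2.64 / 2.98
r_new = 0.8859

0.8859


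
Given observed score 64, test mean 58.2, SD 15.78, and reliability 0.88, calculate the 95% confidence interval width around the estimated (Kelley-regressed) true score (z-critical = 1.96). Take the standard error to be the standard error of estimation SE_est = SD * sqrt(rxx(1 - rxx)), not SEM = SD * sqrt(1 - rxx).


True score estimate = 0.88*64 + 0.12*58.2 = 63.304
SE_est = SD * sqrt(rxx * (1 - rxx)) = 15.78 * sqrt(0.88 * 0.12) = 15.78 * sqrt(0.1056) = 5.127893
CI = T_est +/- z * SE_est, so width = 2 * z * SE_est = 2 * 1.96 * 5.127893
Width = 20.1013

20.1013


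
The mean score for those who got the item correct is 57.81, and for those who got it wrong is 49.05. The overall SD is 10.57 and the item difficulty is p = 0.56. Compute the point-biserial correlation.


q = 1 - p = 0.44
rpb = ((M1 - M0) / SD) * sqrt(p * q)
rpb = ((57.81 - 49.05) / 10.57) * sqrt(0.56 * 0.44)
rpb = 0.4114

0.4114


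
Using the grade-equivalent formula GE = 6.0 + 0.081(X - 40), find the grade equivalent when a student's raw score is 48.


raw - median = 48 - 40 = 8
slope * diff = 0.081 * 8 = 0.648
GE = 6.0 + 0.648
GE = 6.648

6.648


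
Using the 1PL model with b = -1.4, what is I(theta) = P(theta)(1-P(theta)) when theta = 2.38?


P = 1/(1+exp(-(2.38--1.4))) = 0.9777
I = P*(1-P) = 0.9777 * 0.0223
I = 0.0218

0.0218


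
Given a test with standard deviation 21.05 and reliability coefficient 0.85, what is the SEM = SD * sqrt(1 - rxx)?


SEM = SD * sqrt(1 - rxx)
SEM = 21.05 * sqrt(1 - 0.85)
SEM = 21.05 * sqrt(0.15) = 21.05 * 0.387298
SEM = 8.1526

8.1526


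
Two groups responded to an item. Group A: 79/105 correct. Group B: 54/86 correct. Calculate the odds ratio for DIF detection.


Odds_A = 79/26 = 3.0385
Odds_B = 54/32 = 1.6875
OR = Odds_A / Odds_B = 3.0385 / 1.6875
Exactly, OR = (79 * 32) / (26 * 54) = 2528 / 1404
OR = 1.8006

1.8006


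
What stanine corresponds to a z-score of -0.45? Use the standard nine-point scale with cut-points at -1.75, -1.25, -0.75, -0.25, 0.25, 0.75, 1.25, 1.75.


Stanine boundaries: [-1.75, -1.25, -0.75, -0.25, 0.25, 0.75, 1.25, 1.75]
z = -0.45
Check each boundary:
  z >= -1.75 -> could be stanine 2
  z >= -1.25 -> could be stanine 3
  z >= -0.75 -> could be stanine 4
  z < -0.25
  z < 0.25
  z < 0.75
  z < 1.25
  z < 1.75
Highest qualifying boundary gives stanine = 4

4


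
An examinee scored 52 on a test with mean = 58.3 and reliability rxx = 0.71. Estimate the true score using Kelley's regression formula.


T_est = rxx * X + (1 - rxx) * mean
T_est = 0.71 * 52 + 0.29 * 58.3
T_est = 36.92 + 16.907
T_est = 53.827

53.827


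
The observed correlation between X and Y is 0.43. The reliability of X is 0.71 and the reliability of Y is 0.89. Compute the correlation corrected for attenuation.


r_corrected = rxy / sqrt(rxx * ryy)
= 0.43 / sqrt(0.71 * 0.89)
= 0.43 / sqrt(0.6319)
= 0.43 / 0.794921
r_corrected = 0.5409

0.5409


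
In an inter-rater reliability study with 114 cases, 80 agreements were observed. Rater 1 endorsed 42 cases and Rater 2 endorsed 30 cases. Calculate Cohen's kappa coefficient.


P_o = 80/114 = 0.701754
P_e = (42*30 + 72*84) / 12996 = 0.562327
kappa = (P_o - P_e) / (1 - P_e)
kappa = (0.701754 - 0.562327) / (1 - 0.562327)
kappa = 0.3186

0.3186


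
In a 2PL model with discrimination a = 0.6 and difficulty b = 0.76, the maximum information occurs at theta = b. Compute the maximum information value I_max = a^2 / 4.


For 2PL, max info at theta = b = 0.76
I_max = a^2 / 4 = 0.6^2 / 4
= 0.36 / 4
I_max = 0.09

0.09


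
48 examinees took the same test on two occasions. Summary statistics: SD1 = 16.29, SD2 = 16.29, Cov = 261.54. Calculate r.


r = cov(X,Y) / (SD_X * SD_Y)
r = 261.54 / (16.29 * 16.29)
r = 261.54 / 265.3641
r = 0.9856

0.9856


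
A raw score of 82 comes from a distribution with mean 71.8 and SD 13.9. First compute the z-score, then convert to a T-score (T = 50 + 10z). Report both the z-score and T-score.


z = (X - mean) / SD = (82 - 71.8) / 13.9
z = 10.2 / 13.9
z = 0.7338
T-score = T = 50 + 10z
Carry z at full precision (z = 10.2 / 13.9) into the conversion:
T-score = 50 + 10 * (10.2 / 13.9) = 50 + 102 / 13.9
T-score = 50 + 7.3381
T-score = 57.3381

57.3381


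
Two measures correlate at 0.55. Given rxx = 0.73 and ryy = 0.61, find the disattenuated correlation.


r_corrected = rxy / sqrt(rxx * ryy)
= 0.55 / sqrt(0.73 * 0.61)
= 0.55 / sqrt(0.4453)
= 0.55 / 0.667308
r_corrected = 0.8242

0.8242


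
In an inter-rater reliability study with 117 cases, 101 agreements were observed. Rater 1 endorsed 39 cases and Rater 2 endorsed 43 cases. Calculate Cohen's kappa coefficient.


P_o = 101/117 = 0.863248
P_e = (39*43 + 78*74) / 13689 = 0.54416
kappa = (P_o - P_e) / (1 - P_e)
kappa = (0.863248 - 0.54416) / (1 - 0.54416)
kappa = 0.7

0.7


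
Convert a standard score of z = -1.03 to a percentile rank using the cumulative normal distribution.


CDF(z) = 0.5 * (1 + erf(z/sqrt(2)))
erf(-0.7283) = -0.697
CDF = 0.1515
Percentile rank = 0.1515 * 100 = 15.15

15.15


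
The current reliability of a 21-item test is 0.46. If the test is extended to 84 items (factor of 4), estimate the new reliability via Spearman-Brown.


r_new = (n * rxx) / (1 + (n-1) * rxx)
r_new = (4 * 0.46) / (1 + 3 * 0.46)
r_new = 1.84 / 2.38
r_new = 0.7731

0.7731


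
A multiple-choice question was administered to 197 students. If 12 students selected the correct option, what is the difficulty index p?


Item difficulty p = number correct / total examinees
p = 12 / 197
p = 0.0609

0.0609


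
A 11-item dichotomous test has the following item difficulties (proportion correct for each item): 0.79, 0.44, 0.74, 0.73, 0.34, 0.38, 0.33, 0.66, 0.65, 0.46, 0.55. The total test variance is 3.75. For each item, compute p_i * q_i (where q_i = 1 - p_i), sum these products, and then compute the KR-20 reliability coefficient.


For each item, compute p_i * q_i:
  Item 1: 0.79 * 0.21 = 0.1659
  Item 2: 0.44 * 0.56 = 0.2464
  Item 3: 0.74 * 0.26 = 0.1924
  Item 4: 0.73 * 0.27 = 0.1971
  Item 5: 0.34 * 0.66 = 0.2244
  Item 6: 0.38 * 0.62 = 0.2356
  Item 7: 0.33 * 0.67 = 0.2211
  Item 8: 0.66 * 0.34 = 0.2244
  Item 9: 0.65 * 0.35 = 0.2275
  Item 10: 0.46 * 0.54 = 0.2484
  Item 11: 0.55 * 0.45 = 0.2475
Sum(p_i * q_i) = 0.1659 + 0.2464 + 0.1924 + 0.1971 + 0.2244 + 0.2356 + 0.2211 + 0.2244 + 0.2275 + 0.2484 + 0.2475 = 2.4307
KR-20 = (k/(k-1)) * (1 - Sum(p_i*q_i) / Var_total)
= (11/10) * (1 - 2.4307/3.75)
= 1.1 * 0.3518
KR-20 = 0.387

0.387


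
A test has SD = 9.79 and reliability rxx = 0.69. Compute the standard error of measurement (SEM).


SEM = SD * sqrt(1 - rxx)
SEM = 9.79 * sqrt(1 - 0.69)
SEM = 9.79 * sqrt(0.31) = 9.79 * 0.556776
SEM = 5.4508

5.4508


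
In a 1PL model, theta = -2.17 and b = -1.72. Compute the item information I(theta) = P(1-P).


P = 1/(1+exp(-(-2.17--1.72))) = 0.3894
I = P*(1-P) = 0.3894 * 0.6106
I = 0.2378

0.2378


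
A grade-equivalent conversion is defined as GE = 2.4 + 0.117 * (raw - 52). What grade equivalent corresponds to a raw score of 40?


raw - median = 40 - 52 = -12
slope * diff = 0.117 * -12 = -1.404
GE = 2.4 + -1.404
GE = 0.996

0.996


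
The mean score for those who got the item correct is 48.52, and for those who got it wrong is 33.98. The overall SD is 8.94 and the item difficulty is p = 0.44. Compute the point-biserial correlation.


q = 1 - p = 0.56
rpb = ((M1 - M0) / SD) * sqrt(p * q)
rpb = ((48.52 - 33.98) / 8.94) * sqrt(0.44 * 0.56)
rpb = 0.8073

0.8073


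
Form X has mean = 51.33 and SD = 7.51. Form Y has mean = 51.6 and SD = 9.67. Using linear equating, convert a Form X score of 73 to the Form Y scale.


slope = SD_Y / SD_X = 9.67 / 7.51 ~ 1.2876
intercept = mean_Y - slope * mean_X = 51.6 - (9.67 / 7.51) * 51.33 ~ -14.4934
Y = slope * X + intercept. To avoid rounding drift from the rounded slope/intercept, evaluate the equivalent form Y = mean_Y + SD_Y * (X - mean_X) / SD_X at full precision:
Y = 51.6 + 9.67 * (73 - 51.33) / 7.51
Y = 51.6 + 9.67 * 21.67 / 7.51
Y = 51.6 + 209.5489 / 7.51
Y = 51.6 + 27.9026
Y = 79.5026

79.5026


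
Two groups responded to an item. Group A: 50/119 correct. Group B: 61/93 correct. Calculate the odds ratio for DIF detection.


Odds_A = 50/69 = 0.7246
Odds_B = 61/32 = 1.9062
OR = Odds_A / Odds_B = 0.7246 / 1.9062
Exactly, OR = (50 * 32) / (69 * 61) = 1600 / 4209
OR = 0.3801

0.3801


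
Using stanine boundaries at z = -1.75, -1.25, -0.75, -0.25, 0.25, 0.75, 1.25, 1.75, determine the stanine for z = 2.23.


Stanine boundaries: [-1.75, -1.25, -0.75, -0.25, 0.25, 0.75, 1.25, 1.75]
z = 2.23
Check each boundary:
  z >= -1.75 -> could be stanine 2
  z >= -1.25 -> could be stanine 3
  z >= -0.75 -> could be stanine 4
  z >= -0.25 -> could be stanine 5
  z >= 0.25 -> could be stanine 6
  z >= 0.75 -> could be stanine 7
  z >= 1.25 -> could be stanine 8
  z >= 1.75 -> could be stanine 9
Highest qualifying boundary gives stanine = 9

9


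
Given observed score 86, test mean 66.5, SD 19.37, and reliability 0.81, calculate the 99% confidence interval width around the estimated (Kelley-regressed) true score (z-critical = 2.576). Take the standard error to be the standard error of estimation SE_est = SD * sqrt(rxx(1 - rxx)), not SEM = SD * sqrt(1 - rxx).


True score estimate = 0.81*86 + 0.19*66.5 = 82.295
SE_est = SD * sqrt(rxx * (1 - rxx)) = 19.37 * sqrt(0.81 * 0.19) = 19.37 * sqrt(0.1539) = 7.598869
CI = T_est +/- z * SE_est, so width = 2 * z * SE_est = 2 * 2.576 * 7.598869
Width = 39.1494

39.1494


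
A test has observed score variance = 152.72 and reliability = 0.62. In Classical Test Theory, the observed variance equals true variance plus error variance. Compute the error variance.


var_true = rxx * var_obs = 0.62 * 152.72 = 94.6864
var_error = var_obs - var_true
var_error = 152.72 - 94.6864
var_error = 58.0336

58.0336


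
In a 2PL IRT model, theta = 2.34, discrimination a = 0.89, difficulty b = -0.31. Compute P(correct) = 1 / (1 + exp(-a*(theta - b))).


a*(theta - b) = 0.89 * (2.34 - -0.31) = 2.3585
exp(-2.3585) = 0.0946
P = 1 / (1 + 0.0946)
P = 0.9136

0.9136


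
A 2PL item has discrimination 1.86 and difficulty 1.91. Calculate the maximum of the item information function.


For 2PL, max info at theta = b = 1.91
I_max = a^2 / 4 = 1.86^2 / 4
= 3.4596 / 4
I_max = 0.8649

0.8649


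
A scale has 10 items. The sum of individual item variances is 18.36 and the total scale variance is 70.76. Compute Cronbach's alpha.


alpha = (k/(k-1)) * (1 - sum(si^2)/s_total^2)
= (10/9) * (1 - 18.36/70.76)
alpha = 0.8228

0.8228


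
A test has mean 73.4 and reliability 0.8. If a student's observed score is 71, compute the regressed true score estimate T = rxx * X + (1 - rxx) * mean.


T_est = rxx * X + (1 - rxx) * mean
T_est = 0.8 * 71 + 0.2 * 73.4
T_est = 56.8 + 14.68
T_est = 71.48

71.48


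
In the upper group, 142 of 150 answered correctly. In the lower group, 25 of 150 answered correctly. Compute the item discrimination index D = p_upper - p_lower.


p_upper = 142/150 = 0.9467
p_lower = 25/150 = 0.1667
D = 0.9467 - 0.1667 = 0.78

0.78


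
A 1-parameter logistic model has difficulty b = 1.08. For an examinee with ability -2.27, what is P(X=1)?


theta - b = -2.27 - 1.08 = -3.35
exp(-(theta - b)) = exp(3.35) = 28.5027
P = 1 / (1 + 28.5027)
P = 0.0339

0.0339


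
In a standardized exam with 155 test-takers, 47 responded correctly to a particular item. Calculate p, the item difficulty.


Item difficulty p = number correct / total examinees
p = 47 / 155
p = 0.3032

0.3032


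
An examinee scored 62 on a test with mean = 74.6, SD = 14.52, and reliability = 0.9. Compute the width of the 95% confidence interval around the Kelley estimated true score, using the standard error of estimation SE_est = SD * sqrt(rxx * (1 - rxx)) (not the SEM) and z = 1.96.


True score estimate = 0.9*62 + 0.1*74.6 = 63.26
SE_est = SD * sqrt(rxx * (1 - rxx)) = 14.52 * sqrt(0.9 * 0.1) = 14.52 * sqrt(0.09) = 4.356
CI = T_est +/- z * SE_est, so width = 2 * z * SE_est = 2 * 1.96 * 4.356
Width = 17.0755

17.0755


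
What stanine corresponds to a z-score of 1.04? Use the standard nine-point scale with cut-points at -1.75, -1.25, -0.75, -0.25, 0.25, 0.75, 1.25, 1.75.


Stanine boundaries: [-1.75, -1.25, -0.75, -0.25, 0.25, 0.75, 1.25, 1.75]
z = 1.04
Check each boundary:
  z >= -1.75 -> could be stanine 2
  z >= -1.25 -> could be stanine 3
  z >= -0.75 -> could be stanine 4
  z >= -0.25 -> could be stanine 5
  z >= 0.25 -> could be stanine 6
  z >= 0.75 -> could be stanine 7
  z < 1.25
  z < 1.75
Highest qualifying boundary gives stanine = 7

7


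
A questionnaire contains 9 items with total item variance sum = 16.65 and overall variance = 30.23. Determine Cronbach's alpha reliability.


alpha = (k/(k-1)) * (1 - sum(si^2)/s_total^2)
= (9/8) * (1 - 16.65/30.23)
alpha = 0.5054

0.5054


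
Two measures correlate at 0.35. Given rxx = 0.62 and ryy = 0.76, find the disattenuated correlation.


r_corrected = rxy / sqrt(rxx * ryy)
= 0.35 / sqrt(0.62 * 0.76)
= 0.35 / sqrt(0.4712)
= 0.35 / 0.68644
r_corrected = 0.5099

0.5099


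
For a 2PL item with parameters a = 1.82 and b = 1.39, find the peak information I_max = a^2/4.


For 2PL, max info at theta = b = 1.39
I_max = a^2 / 4 = 1.82^2 / 4
= 3.3124 / 4
I_max = 0.8281

0.8281


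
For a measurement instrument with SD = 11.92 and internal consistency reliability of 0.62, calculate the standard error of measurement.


SEM = SD * sqrt(1 - rxx)
SEM = 11.92 * sqrt(1 - 0.62)
SEM = 11.92 * sqrt(0.38) = 11.92 * 0.616441
SEM = 7.348

7.348


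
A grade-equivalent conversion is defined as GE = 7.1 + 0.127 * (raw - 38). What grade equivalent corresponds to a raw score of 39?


raw - median = 39 - 38 = 1
slope * diff = 0.127 * 1 = 0.127
GE = 7.1 + 0.127
GE = 7.227

7.227


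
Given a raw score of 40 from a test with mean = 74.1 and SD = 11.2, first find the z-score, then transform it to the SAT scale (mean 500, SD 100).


z = (X - mean) / SD = (40 - 74.1) / 11.2
z = -34.1 / 11.2
z = -3.0446
SAT-scale = SAT = 500 + 100z
Carry z at full precision (z = -34.1 / 11.2) into the conversion:
SAT-scale = 500 + 100 * (-34.1 / 11.2) = 500 + -3410 / 11.2
SAT-scale = 500 + -304.4643
SAT-scale = 195.5357

195.5357


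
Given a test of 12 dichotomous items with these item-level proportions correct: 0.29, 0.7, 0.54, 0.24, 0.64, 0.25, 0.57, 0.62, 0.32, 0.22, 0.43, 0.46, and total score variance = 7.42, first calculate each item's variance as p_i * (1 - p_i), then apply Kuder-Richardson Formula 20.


For each item, compute p_i * q_i:
  Item 1: 0.29 * 0.71 = 0.2059
  Item 2: 0.7 * 0.3 = 0.21
  Item 3: 0.54 * 0.46 = 0.2484
  Item 4: 0.24 * 0.76 = 0.1824
  Item 5: 0.64 * 0.36 = 0.2304
  Item 6: 0.25 * 0.75 = 0.1875
  Item 7: 0.57 * 0.43 = 0.2451
  Item 8: 0.62 * 0.38 = 0.2356
  Item 9: 0.32 * 0.68 = 0.2176
  Item 10: 0.22 * 0.78 = 0.1716
  Item 11: 0.43 * 0.57 = 0.2451
  Item 12: 0.46 * 0.54 = 0.2484
Sum(p_i * q_i) = 0.2059 + 0.21 + 0.2484 + 0.1824 + 0.2304 + 0.1875 + 0.2451 + 0.2356 + 0.2176 + 0.1716 + 0.2451 + 0.2484 = 2.628
KR-20 = (k/(k-1)) * (1 - Sum(p_i*q_i) / Var_total)
= (12/11) * (1 - 2.628/7.42)
= 1.0909 * 0.6458
KR-20 = 0.7045

0.7045


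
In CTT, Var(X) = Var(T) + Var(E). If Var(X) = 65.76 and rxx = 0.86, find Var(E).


var_true = rxx * var_obs = 0.86 * 65.76 = 56.5536
var_error = var_obs - var_true
var_error = 65.76 - 56.5536
var_error = 9.2064

9.2064


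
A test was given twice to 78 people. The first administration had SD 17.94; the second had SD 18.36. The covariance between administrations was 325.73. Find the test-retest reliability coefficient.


r = cov(X,Y) / (SD_X * SD_Y)
r = 325.73 / (17.94 * 18.36)
r = 325.73 / 329.3784
r = 0.9889

0.9889


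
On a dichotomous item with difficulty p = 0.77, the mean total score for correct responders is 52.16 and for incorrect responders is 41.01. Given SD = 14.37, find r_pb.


q = 1 - p = 0.23
rpb = ((M1 - M0) / SD) * sqrt(p * q)
rpb = ((52.16 - 41.01) / 14.37) * sqrt(0.77 * 0.23)
rpb = 0.3265

0.3265


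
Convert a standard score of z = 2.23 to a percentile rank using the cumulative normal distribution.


CDF(z) = 0.5 * (1 + erf(z/sqrt(2)))
erf(1.5768) = 0.9743
CDF = 0.9871
Percentile rank = 0.9871 * 100 = 98.71

98.71


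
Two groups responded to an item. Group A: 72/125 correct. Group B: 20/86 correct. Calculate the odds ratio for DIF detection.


Odds_A = 72/53 = 1.3585
Odds_B = 20/66 = 0.303
OR = Odds_A / Odds_B = 1.3585 / 0.303
Exactly, OR = (72 * 66) / (53 * 20) = 4752 / 1060
OR = 4.483

4.483


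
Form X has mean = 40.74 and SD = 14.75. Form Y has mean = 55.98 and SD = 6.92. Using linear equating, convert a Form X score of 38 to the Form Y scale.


slope = SD_Y / SD_X = 6.92 / 14.75 ~ 0.4692
intercept = mean_Y - slope * mean_X = 55.98 - (6.92 / 14.75) * 40.74 ~ 36.8667
Y = slope * X + intercept. To avoid rounding drift from the rounded slope/intercept, evaluate the equivalent form Y = mean_Y + SD_Y * (X - mean_X) / SD_X at full precision:
Y = 55.98 + 6.92 * (38 - 40.74) / 14.75
Y = 55.98 - 6.92 * 2.74 / 14.75
Y = 55.98 - 18.9608 / 14.75
Y = 55.98 - 1.2855
Y = 54.6945

54.6945


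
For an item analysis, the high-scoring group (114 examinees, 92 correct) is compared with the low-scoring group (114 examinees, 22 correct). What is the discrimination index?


p_upper = 92/114 = 0.807
p_lower = 22/114 = 0.193
D = 0.807 - 0.193 = 0.614

0.614


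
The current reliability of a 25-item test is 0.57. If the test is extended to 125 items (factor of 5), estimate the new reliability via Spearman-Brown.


r_new = (n * rxx) / (1 + (n-1) * rxx)
r_new = (5 * 0.57) / (1 + 4 * 0.57)
r_new = 2.85 / 3.28
r_new = 0.8689

0.8689


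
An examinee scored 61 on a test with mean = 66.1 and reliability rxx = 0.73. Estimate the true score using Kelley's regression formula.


T_est = rxx * X + (1 - rxx) * mean
T_est = 0.73 * 61 + 0.27 * 66.1
T_est = 44.53 + 17.847
T_est = 62.377

62.377


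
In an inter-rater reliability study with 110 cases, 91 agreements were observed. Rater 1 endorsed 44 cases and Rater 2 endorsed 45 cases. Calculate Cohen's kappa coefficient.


P_o = 91/110 = 0.827273
P_e = (44*45 + 66*65) / 12100 = 0.518182
kappa = (P_o - P_e) / (1 - P_e)
kappa = (0.827273 - 0.518182) / (1 - 0.518182)
kappa = 0.6415

0.6415


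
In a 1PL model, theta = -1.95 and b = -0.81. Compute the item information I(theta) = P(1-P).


P = 1/(1+exp(-(-1.95--0.81))) = 0.2423
I = P*(1-P) = 0.2423 * 0.7577
I = 0.1836

0.1836


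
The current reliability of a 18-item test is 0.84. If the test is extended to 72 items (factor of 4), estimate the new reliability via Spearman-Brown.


r_new = (n * rxx) / (1 + (n-1) * rxx)
r_new = (4 * 0.84) / (1 + 3 * 0.84)
r_new = 3.36 / 3.52
r_new = 0.9545

0.9545


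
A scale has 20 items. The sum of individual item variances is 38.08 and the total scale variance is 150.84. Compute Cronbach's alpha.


alpha = (k/(k-1)) * (1 - sum(si^2)/s_total^2)
= (20/19) * (1 - 38.08/150.84)
alpha = 0.7869

0.7869


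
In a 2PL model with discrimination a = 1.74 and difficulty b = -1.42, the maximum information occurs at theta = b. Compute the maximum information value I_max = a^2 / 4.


For 2PL, max info at theta = b = -1.42
I_max = a^2 / 4 = 1.74^2 / 4
= 3.0276 / 4
I_max = 0.7569

0.7569


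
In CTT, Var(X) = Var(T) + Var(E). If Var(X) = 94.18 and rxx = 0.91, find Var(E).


var_true = rxx * var_obs = 0.91 * 94.18 = 85.7038
var_error = var_obs - var_true
var_error = 94.18 - 85.7038
var_error = 8.4762

8.4762


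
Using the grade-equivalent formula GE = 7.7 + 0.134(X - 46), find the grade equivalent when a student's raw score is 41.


raw - median = 41 - 46 = -5
slope * diff = 0.134 * -5 = -0.67
GE = 7.7 + -0.67
GE = 7.03

7.03


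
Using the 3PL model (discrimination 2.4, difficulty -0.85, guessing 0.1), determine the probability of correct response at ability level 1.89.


logit = 2.4*(1.89 - -0.85) = 6.576
P* = 1/(1 + exp(-6.576)) = 0.9986
P = 0.1 + (1 - 0.1) * 0.9986
P = 0.9987

0.9987


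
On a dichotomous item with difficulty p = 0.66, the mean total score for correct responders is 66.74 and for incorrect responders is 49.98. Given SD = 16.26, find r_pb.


q = 1 - p = 0.34
rpb = ((M1 - M0) / SD) * sqrt(p * q)
rpb = ((66.74 - 49.98) / 16.26) * sqrt(0.66 * 0.34)
rpb = 0.4883

0.4883


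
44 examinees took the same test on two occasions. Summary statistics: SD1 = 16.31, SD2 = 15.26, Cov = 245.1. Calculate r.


r = cov(X,Y) / (SD_X * SD_Y)
r = 245.1 / (16.31 * 15.26)
r = 245.1 / 248.8906
r = 0.9848

0.9848


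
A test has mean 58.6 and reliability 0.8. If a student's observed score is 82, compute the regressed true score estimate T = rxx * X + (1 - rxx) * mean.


T_est = rxx * X + (1 - rxx) * mean
T_est = 0.8 * 82 + 0.2 * 58.6
T_est = 65.6 + 11.72
T_est = 77.32

77.32


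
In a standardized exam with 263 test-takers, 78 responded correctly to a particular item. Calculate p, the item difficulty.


Item difficulty p = number correct / total examinees
p = 78 / 263
p = 0.2966

0.2966


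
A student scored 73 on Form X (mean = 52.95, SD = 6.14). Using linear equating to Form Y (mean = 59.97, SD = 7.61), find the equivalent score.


slope = SD_Y / SD_X = 7.61 / 6.14 ~ 1.2394
intercept = mean_Y - slope * mean_X = 59.97 - (7.61 / 6.14) * 52.95 ~ -5.657
Y = slope * X + intercept. To avoid rounding drift from the rounded slope/intercept, evaluate the equivalent form Y = mean_Y + SD_Y * (X - mean_X) / SD_X at full precision:
Y = 59.97 + 7.61 * (73 - 52.95) / 6.14
Y = 59.97 + 7.61 * 20.05 / 6.14
Y = 59.97 + 152.5805 / 6.14
Y = 59.97 + 24.8502
Y = 84.8202

84.8202


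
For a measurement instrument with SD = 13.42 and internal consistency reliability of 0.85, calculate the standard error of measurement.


SEM = SD * sqrt(1 - rxx)
SEM = 13.42 * sqrt(1 - 0.85)
SEM = 13.42 * sqrt(0.15) = 13.42 * 0.387298
SEM = 5.1975

5.1975


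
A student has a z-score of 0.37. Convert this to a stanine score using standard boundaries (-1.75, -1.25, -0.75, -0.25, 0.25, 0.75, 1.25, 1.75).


Stanine boundaries: [-1.75, -1.25, -0.75, -0.25, 0.25, 0.75, 1.25, 1.75]
z = 0.37
Check each boundary:
  z >= -1.75 -> could be stanine 2
  z >= -1.25 -> could be stanine 3
  z >= -0.75 -> could be stanine 4
  z >= -0.25 -> could be stanine 5
  z >= 0.25 -> could be stanine 6
  z < 0.75
  z < 1.25
  z < 1.75
Highest qualifying boundary gives stanine = 6

6


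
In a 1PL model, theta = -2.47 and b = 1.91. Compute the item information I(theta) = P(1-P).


P = 1/(1+exp(-(-2.47-1.91))) = 0.0124
I = P*(1-P) = 0.0124 * 0.9876
I = 0.0122

0.0122


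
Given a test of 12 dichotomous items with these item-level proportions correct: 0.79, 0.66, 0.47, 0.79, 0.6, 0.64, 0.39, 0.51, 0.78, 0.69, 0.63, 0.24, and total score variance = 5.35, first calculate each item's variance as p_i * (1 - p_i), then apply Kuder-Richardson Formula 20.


For each item, compute p_i * q_i:
  Item 1: 0.79 * 0.21 = 0.1659
  Item 2: 0.66 * 0.34 = 0.2244
  Item 3: 0.47 * 0.53 = 0.2491
  Item 4: 0.79 * 0.21 = 0.1659
  Item 5: 0.6 * 0.4 = 0.24
  Item 6: 0.64 * 0.36 = 0.2304
  Item 7: 0.39 * 0.61 = 0.2379
  Item 8: 0.51 * 0.49 = 0.2499
  Item 9: 0.78 * 0.22 = 0.1716
  Item 10: 0.69 * 0.31 = 0.2139
  Item 11: 0.63 * 0.37 = 0.2331
  Item 12: 0.24 * 0.76 = 0.1824
Sum(p_i * q_i) = 0.1659 + 0.2244 + 0.2491 + 0.1659 + 0.24 + 0.2304 + 0.2379 + 0.2499 + 0.1716 + 0.2139 + 0.2331 + 0.1824 = 2.5645
KR-20 = (k/(k-1)) * (1 - Sum(p_i*q_i) / Var_total)
= (12/11) * (1 - 2.5645/5.35)
= 1.0909 * 0.5207
KR-20 = 0.568

0.568


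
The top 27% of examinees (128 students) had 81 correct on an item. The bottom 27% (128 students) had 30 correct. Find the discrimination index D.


p_upper = 81/128 = 0.6328
p_lower = 30/128 = 0.2344
D = 0.6328 - 0.2344 = 0.3984

0.3984


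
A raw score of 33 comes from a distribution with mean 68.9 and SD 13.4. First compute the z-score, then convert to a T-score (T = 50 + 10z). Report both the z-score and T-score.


z = (X - mean) / SD = (33 - 68.9) / 13.4
z = -35.9 / 13.4
z = -2.6791
T-score = T = 50 + 10z
Carry z at full precision (z = -35.9 / 13.4) into the conversion:
T-score = 50 + 10 * (-35.9 / 13.4) = 50 + -359 / 13.4
T-score = 50 + -26.791
T-score = 23.209

23.209


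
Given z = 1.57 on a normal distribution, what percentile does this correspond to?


CDF(z) = 0.5 * (1 + erf(z/sqrt(2)))
erf(1.1102) = 0.8836
CDF = 0.9418
Percentile rank = 0.9418 * 100 = 94.18

94.18


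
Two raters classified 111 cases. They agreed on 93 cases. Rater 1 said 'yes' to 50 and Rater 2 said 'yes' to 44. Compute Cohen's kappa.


P_o = 93/111 = 0.837838
P_e = (50*44 + 61*67) / 12321 = 0.510267
kappa = (P_o - P_e) / (1 - P_e)
kappa = (0.837838 - 0.510267) / (1 - 0.510267)
kappa = 0.6689

0.6689


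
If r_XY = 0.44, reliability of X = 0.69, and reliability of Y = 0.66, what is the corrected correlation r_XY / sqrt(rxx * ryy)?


r_corrected = rxy / sqrt(rxx * ryy)
= 0.44 / sqrt(0.69 * 0.66)
= 0.44 / sqrt(0.4554)
= 0.44 / 0.674833
r_corrected = 0.652

0.652


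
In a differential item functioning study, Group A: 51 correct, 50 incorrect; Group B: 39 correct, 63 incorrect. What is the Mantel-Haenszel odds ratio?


Odds_A = 51/50 = 1.02
Odds_B = 39/63 = 0.619
OR = Odds_A / Odds_B = 1.02 / 0.619
Exactly, OR = (51 * 63) / (50 * 39) = 3213 / 1950
OR = 1.6477

1.6477


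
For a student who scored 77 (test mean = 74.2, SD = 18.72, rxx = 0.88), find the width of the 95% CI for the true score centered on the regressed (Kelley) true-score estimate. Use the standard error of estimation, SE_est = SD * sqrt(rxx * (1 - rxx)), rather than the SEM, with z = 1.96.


True score estimate = 0.88*77 + 0.12*74.2 = 76.664
SE_est = SD * sqrt(rxx * (1 - rxx)) = 18.72 * sqrt(0.88 * 0.12) = 18.72 * sqrt(0.1056) = 6.08328
CI = T_est +/- z * SE_est, so width = 2 * z * SE_est = 2 * 1.96 * 6.08328
Width = 23.8465

23.8465


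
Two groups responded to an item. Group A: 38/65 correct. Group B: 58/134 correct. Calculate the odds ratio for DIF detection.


Odds_A = 38/27 = 1.4074
Odds_B = 58/76 = 0.7632
OR = Odds_A / Odds_B = 1.4074 / 0.7632
Exactly, OR = (38 * 76) / (27 * 58) = 2888 / 1566
OR = 1.8442

1.8442


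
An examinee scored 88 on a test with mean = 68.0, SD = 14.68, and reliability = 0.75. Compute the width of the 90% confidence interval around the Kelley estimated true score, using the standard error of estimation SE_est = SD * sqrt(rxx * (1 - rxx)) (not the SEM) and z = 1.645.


True score estimate = 0.75*88 + 0.25*68.0 = 83.0
SE_est = SD * sqrt(rxx * (1 - rxx)) = 14.68 * sqrt(0.75 * 0.25) = 14.68 * sqrt(0.1875) = 6.356626
CI = T_est +/- z * SE_est, so width = 2 * z * SE_est = 2 * 1.645 * 6.356626
Width = 20.9133

20.9133


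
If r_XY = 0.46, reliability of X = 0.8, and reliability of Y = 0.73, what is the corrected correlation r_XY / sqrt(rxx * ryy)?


r_corrected = rxy / sqrt(rxx * ryy)
= 0.46 / sqrt(0.8 * 0.73)
= 0.46 / sqrt(0.584)
= 0.46 / 0.764199
r_corrected = 0.6019

0.6019


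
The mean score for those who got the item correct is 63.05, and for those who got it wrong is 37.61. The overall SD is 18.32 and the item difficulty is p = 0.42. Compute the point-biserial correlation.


q = 1 - p = 0.58
rpb = ((M1 - M0) / SD) * sqrt(p * q)
rpb = ((63.05 - 37.61) / 18.32) * sqrt(0.42 * 0.58)
rpb = 0.6854

0.6854


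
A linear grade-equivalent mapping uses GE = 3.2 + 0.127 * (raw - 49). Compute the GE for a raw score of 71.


raw - median = 71 - 49 = 22
slope * diff = 0.127 * 22 = 2.794
GE = 3.2 + 2.794
GE = 5.994

5.994


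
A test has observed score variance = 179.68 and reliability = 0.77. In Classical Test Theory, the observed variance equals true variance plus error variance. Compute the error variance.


var_true = rxx * var_obs = 0.77 * 179.68 = 138.3536
var_error = var_obs - var_true
var_error = 179.68 - 138.3536
var_error = 41.3264

41.3264
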